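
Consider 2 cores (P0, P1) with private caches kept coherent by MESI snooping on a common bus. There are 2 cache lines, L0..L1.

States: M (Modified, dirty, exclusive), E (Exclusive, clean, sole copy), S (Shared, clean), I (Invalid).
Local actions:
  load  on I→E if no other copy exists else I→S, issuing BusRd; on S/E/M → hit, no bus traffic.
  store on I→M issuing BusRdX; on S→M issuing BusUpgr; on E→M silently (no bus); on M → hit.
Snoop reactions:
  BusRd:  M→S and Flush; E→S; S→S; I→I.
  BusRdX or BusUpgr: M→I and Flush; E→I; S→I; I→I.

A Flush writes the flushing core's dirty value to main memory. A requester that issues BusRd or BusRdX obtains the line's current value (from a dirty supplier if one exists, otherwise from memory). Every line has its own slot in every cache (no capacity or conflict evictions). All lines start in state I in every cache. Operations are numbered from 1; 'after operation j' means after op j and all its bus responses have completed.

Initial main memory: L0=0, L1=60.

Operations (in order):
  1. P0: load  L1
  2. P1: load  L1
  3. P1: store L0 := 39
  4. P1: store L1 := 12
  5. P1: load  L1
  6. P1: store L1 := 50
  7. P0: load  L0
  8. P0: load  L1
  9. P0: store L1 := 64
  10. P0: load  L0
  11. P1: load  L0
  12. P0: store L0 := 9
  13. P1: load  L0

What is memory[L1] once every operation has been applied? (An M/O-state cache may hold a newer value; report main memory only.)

memory[L1] = 50

[1] P0: load  L1 | P0:E(60), P1:I | bus: BusRd
[2] P1: load  L1 | P0:S(60), P1:S(60) | bus: BusRd
[3] P1: store L0 := 39 | P0:I, P1:M(39) | bus: BusRdX
[4] P1: store L1 := 12 | P0:I, P1:M(12) | bus: BusUpgr
[5] P1: load  L1 | P0:I, P1:M(12) | bus: none
[6] P1: store L1 := 50 | P0:I, P1:M(50) | bus: none
[7] P0: load  L0 | P0:S(39), P1:S(39) | bus: BusRd,Flush
[8] P0: load  L1 | P0:S(50), P1:S(50) | bus: BusRd,Flush
[9] P0: store L1 := 64 | P0:M(64), P1:I | bus: BusUpgr
[10] P0: load  L0 | P0:S(39), P1:S(39) | bus: none
[11] P1: load  L0 | P0:S(39), P1:S(39) | bus: none
[12] P0: store L0 := 9 | P0:M(9), P1:I | bus: BusUpgr
[13] P1: load  L0 | P0:S(9), P1:S(9) | bus: BusRd,Flush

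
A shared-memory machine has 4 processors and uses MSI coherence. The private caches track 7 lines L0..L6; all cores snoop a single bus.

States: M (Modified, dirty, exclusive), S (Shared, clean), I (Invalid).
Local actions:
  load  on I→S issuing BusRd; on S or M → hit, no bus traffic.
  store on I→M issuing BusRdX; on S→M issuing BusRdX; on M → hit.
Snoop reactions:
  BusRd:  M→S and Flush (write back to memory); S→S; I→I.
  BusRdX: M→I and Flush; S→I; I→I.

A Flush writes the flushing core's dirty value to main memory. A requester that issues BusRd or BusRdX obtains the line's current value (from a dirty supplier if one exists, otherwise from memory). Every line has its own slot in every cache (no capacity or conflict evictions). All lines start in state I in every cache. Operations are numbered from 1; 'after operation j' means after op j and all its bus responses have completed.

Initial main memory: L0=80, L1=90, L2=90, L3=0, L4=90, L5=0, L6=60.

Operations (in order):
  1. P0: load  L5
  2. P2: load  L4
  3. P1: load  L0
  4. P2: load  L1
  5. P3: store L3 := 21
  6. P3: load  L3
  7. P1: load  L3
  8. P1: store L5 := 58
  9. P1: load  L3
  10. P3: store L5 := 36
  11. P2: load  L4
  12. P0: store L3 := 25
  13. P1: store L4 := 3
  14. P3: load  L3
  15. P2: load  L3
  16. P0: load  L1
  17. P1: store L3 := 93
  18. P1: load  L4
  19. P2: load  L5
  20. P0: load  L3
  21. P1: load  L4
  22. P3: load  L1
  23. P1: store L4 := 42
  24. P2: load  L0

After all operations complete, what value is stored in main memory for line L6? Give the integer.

[1] P0: load  L5 | P0:S(0), P1:I, P2:I, P3:I | bus: BusRd
[2] P2: load  L4 | P0:I, P1:I, P2:S(90), P3:I | bus: BusRd
[3] P1: load  L0 | P0:I, P1:S(80), P2:I, P3:I | bus: BusRd
[4] P2: load  L1 | P0:I, P1:I, P2:S(90), P3:I | bus: BusRd
[5] P3: store L3 := 21 | P0:I, P1:I, P2:I, P3:M(21) | bus: BusRdX
[6] P3: load  L3 | P0:I, P1:I, P2:I, P3:M(21) | bus: none
[7] P1: load  L3 | P0:I, P1:S(21), P2:I, P3:S(21) | bus: BusRd,Flush
[8] P1: store L5 := 58 | P0:I, P1:M(58), P2:I, P3:I | bus: BusRdX
[9] P1: load  L3 | P0:I, P1:S(21), P2:I, P3:S(21) | bus: none
[10] P3: store L5 := 36 | P0:I, P1:I, P2:I, P3:M(36) | bus: BusRdX,Flush
[11] P2: load  L4 | P0:I, P1:I, P2:S(90), P3:I | bus: none
[12] P0: store L3 := 25 | P0:M(25), P1:I, P2:I, P3:I | bus: BusRdX
[13] P1: store L4 := 3 | P0:I, P1:M(3), P2:I, P3:I | bus: BusRdX
[14] P3: load  L3 | P0:S(25), P1:I, P2:I, P3:S(25) | bus: BusRd,Flush
[15] P2: load  L3 | P0:S(25), P1:I, P2:S(25), P3:S(25) | bus: BusRd
[16] P0: load  L1 | P0:S(90), P1:I, P2:S(90), P3:I | bus: BusRd
[17] P1: store L3 := 93 | P0:I, P1:M(93), P2:I, P3:I | bus: BusRdX
[18] P1: load  L4 | P0:I, P1:M(3), P2:I, P3:I | bus: none
[19] P2: load  L5 | P0:I, P1:I, P2:S(36), P3:S(36) | bus: BusRd,Flush
[20] P0: load  L3 | P0:S(93), P1:S(93), P2:I, P3:I | bus: BusRd,Flush
[21] P1: load  L4 | P0:I, P1:M(3), P2:I, P3:I | bus: none
[22] P3: load  L1 | P0:S(90), P1:I, P2:S(90), P3:S(90) | bus: BusRd
[23] P1: store L4 := 42 | P0:I, P1:M(42), P2:I, P3:I | bus: none
[24] P2: load  L0 | P0:I, P1:S(80), P2:S(80), P3:I | bus: BusRd

memory[L6] = 60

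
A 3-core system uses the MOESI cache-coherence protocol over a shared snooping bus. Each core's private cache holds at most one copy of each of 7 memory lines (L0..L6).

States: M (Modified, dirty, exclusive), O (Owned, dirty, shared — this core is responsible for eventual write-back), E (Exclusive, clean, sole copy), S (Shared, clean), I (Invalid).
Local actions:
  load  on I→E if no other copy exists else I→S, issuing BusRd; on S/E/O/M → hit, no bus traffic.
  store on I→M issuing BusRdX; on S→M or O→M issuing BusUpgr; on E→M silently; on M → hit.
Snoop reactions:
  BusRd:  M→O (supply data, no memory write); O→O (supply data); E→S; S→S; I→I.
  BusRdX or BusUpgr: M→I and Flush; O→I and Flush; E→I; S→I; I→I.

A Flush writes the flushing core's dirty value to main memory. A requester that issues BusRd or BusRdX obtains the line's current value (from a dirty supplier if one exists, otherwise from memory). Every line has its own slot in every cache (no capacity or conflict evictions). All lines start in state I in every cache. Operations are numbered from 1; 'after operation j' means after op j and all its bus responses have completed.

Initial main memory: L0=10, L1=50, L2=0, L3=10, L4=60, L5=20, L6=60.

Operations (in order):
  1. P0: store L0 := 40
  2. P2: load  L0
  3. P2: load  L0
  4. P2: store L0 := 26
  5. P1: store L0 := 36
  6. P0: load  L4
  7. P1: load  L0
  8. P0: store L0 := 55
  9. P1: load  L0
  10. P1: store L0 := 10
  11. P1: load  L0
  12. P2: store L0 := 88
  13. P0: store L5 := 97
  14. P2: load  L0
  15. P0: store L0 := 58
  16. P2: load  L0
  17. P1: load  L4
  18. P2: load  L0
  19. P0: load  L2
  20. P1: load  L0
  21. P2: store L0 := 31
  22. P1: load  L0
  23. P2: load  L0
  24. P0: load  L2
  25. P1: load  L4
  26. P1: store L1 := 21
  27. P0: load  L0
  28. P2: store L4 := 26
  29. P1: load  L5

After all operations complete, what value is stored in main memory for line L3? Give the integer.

memory[L3] = 10

1. P0: store L0 := 40  bus=[BusRdX]  L0: P0=M P1=I P2=I  mem[L0]=10
2. P2: load  L0  bus=[BusRd]  L0: P0=O P1=I P2=S  mem[L0]=10
3. P2: load  L0  bus=[-]  L0: P0=O P1=I P2=S  mem[L0]=10
4. P2: store L0 := 26  bus=[BusUpgr,Flush]  L0: P0=I P1=I P2=M  mem[L0]=40
5. P1: store L0 := 36  bus=[BusRdX,Flush]  L0: P0=I P1=M P2=I  mem[L0]=26
6. P0: load  L4  bus=[BusRd]  L4: P0=E P1=I P2=I  mem[L4]=60
7. P1: load  L0  bus=[-]  L0: P0=I P1=M P2=I  mem[L0]=26
8. P0: store L0 := 55  bus=[BusRdX,Flush]  L0: P0=M P1=I P2=I  mem[L0]=36
9. P1: load  L0  bus=[BusRd]  L0: P0=O P1=S P2=I  mem[L0]=36
10. P1: store L0 := 10  bus=[BusUpgr,Flush]  L0: P0=I P1=M P2=I  mem[L0]=55
11. P1: load  L0  bus=[-]  L0: P0=I P1=M P2=I  mem[L0]=55
12. P2: store L0 := 88  bus=[BusRdX,Flush]  L0: P0=I P1=I P2=M  mem[L0]=10
13. P0: store L5 := 97  bus=[BusRdX]  L5: P0=M P1=I P2=I  mem[L5]=20
14. P2: load  L0  bus=[-]  L0: P0=I P1=I P2=M  mem[L0]=10
15. P0: store L0 := 58  bus=[BusRdX,Flush]  L0: P0=M P1=I P2=I  mem[L0]=88
16. P2: load  L0  bus=[BusRd]  L0: P0=O P1=I P2=S  mem[L0]=88
17. P1: load  L4  bus=[BusRd]  L4: P0=S P1=S P2=I  mem[L4]=60
18. P2: load  L0  bus=[-]  L0: P0=O P1=I P2=S  mem[L0]=88
19. P0: load  L2  bus=[BusRd]  L2: P0=E P1=I P2=I  mem[L2]=0
20. P1: load  L0  bus=[BusRd]  L0: P0=O P1=S P2=S  mem[L0]=88
21. P2: store L0 := 31  bus=[BusUpgr,Flush]  L0: P0=I P1=I P2=M  mem[L0]=58
22. P1: load  L0  bus=[BusRd]  L0: P0=I P1=S P2=O  mem[L0]=58
23. P2: load  L0  bus=[-]  L0: P0=I P1=S P2=O  mem[L0]=58
24. P0: load  L2  bus=[-]  L2: P0=E P1=I P2=I  mem[L2]=0
25. P1: load  L4  bus=[-]  L4: P0=S P1=S P2=I  mem[L4]=60
26. P1: store L1 := 21  bus=[BusRdX]  L1: P0=I P1=M P2=I  mem[L1]=50
27. P0: load  L0  bus=[BusRd]  L0: P0=S P1=S P2=O  mem[L0]=58
28. P2: store L4 := 26  bus=[BusRdX]  L4: P0=I P1=I P2=M  mem[L4]=60
29. P1: load  L5  bus=[BusRd]  L5: P0=O P1=S P2=I  mem[L5]=20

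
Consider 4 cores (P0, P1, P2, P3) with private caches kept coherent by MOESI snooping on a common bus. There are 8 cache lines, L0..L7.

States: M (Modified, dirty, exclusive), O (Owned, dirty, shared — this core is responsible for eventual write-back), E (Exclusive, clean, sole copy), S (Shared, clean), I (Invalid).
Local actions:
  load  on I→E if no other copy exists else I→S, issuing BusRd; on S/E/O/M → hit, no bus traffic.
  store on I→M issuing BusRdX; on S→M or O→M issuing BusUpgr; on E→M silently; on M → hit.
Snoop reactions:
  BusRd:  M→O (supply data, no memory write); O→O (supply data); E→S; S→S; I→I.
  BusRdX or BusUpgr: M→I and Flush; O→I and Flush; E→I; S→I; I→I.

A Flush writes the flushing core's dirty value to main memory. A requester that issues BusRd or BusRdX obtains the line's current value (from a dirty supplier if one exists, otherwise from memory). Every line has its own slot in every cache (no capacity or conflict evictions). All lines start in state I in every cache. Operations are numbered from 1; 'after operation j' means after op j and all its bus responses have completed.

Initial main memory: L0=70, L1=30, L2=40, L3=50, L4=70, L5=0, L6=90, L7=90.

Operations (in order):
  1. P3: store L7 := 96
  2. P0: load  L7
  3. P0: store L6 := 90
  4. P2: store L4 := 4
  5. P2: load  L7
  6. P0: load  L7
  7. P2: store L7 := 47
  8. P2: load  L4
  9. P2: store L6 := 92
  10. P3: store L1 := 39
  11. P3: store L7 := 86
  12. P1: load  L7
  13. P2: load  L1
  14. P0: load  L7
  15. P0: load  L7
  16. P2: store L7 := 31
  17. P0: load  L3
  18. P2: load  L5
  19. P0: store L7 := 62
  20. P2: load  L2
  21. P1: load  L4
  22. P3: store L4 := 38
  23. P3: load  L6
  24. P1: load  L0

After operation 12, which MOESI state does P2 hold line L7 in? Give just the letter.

state = I

1. P3: store L7 := 96  bus=[BusRdX]  L7: P0=I P1=I P2=I P3=M  mem[L7]=90
2. P0: load  L7  bus=[BusRd]  L7: P0=S P1=I P2=I P3=O  mem[L7]=90
3. P0: store L6 := 90  bus=[BusRdX]  L6: P0=M P1=I P2=I P3=I  mem[L6]=90
4. P2: store L4 := 4  bus=[BusRdX]  L4: P0=I P1=I P2=M P3=I  mem[L4]=70
5. P2: load  L7  bus=[BusRd]  L7: P0=S P1=I P2=S P3=O  mem[L7]=90
6. P0: load  L7  bus=[-]  L7: P0=S P1=I P2=S P3=O  mem[L7]=90
7. P2: store L7 := 47  bus=[BusUpgr,Flush]  L7: P0=I P1=I P2=M P3=I  mem[L7]=96
8. P2: load  L4  bus=[-]  L4: P0=I P1=I P2=M P3=I  mem[L4]=70
9. P2: store L6 := 92  bus=[BusRdX,Flush]  L6: P0=I P1=I P2=M P3=I  mem[L6]=90
10. P3: store L1 := 39  bus=[BusRdX]  L1: P0=I P1=I P2=I P3=M  mem[L1]=30
11. P3: store L7 := 86  bus=[BusRdX,Flush]  L7: P0=I P1=I P2=I P3=M  mem[L7]=47
12. P1: load  L7  bus=[BusRd]  L7: P0=I P1=S P2=I P3=O  mem[L7]=47
13. P2: load  L1  bus=[BusRd]  L1: P0=I P1=I P2=S P3=O  mem[L1]=30
14. P0: load  L7  bus=[BusRd]  L7: P0=S P1=S P2=I P3=O  mem[L7]=47
15. P0: load  L7  bus=[-]  L7: P0=S P1=S P2=I P3=O  mem[L7]=47
16. P2: store L7 := 31  bus=[BusRdX,Flush]  L7: P0=I P1=I P2=M P3=I  mem[L7]=86
17. P0: load  L3  bus=[BusRd]  L3: P0=E P1=I P2=I P3=I  mem[L3]=50
18. P2: load  L5  bus=[BusRd]  L5: P0=I P1=I P2=E P3=I  mem[L5]=0
19. P0: store L7 := 62  bus=[BusRdX,Flush]  L7: P0=M P1=I P2=I P3=I  mem[L7]=31
20. P2: load  L2  bus=[BusRd]  L2: P0=I P1=I P2=E P3=I  mem[L2]=40
21. P1: load  L4  bus=[BusRd]  L4: P0=I P1=S P2=O P3=I  mem[L4]=70
22. P3: store L4 := 38  bus=[BusRdX,Flush]  L4: P0=I P1=I P2=I P3=M  mem[L4]=4
23. P3: load  L6  bus=[BusRd]  L6: P0=I P1=I P2=O P3=S  mem[L6]=90
24. P1: load  L0  bus=[BusRd]  L0: P0=I P1=E P2=I P3=I  mem[L0]=70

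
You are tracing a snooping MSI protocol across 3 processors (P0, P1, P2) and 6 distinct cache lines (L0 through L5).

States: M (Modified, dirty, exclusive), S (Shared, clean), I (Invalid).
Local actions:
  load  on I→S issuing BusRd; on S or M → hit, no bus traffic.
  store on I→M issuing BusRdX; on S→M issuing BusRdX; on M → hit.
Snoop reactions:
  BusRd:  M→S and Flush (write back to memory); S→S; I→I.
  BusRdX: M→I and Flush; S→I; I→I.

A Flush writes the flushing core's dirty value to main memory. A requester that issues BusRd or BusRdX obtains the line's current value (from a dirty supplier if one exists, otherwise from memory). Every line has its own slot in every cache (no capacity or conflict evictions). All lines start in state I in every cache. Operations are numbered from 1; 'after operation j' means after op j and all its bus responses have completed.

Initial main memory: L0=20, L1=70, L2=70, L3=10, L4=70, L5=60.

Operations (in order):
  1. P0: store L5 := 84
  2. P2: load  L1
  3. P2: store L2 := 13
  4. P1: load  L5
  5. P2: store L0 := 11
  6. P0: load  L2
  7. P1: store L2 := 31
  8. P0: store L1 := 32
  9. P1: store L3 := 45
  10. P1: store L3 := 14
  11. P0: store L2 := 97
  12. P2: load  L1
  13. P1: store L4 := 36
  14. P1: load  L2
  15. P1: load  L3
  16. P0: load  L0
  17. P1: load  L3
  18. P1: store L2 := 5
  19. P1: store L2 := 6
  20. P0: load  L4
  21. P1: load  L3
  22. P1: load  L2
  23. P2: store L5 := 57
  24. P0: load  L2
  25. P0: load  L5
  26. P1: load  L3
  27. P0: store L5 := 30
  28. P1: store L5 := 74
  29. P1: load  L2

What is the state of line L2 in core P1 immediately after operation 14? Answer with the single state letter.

state = S

[1] P0: store L5 := 84 | P0:M(84), P1:I, P2:I | bus: BusRdX
[2] P2: load  L1 | P0:I, P1:I, P2:S(70) | bus: BusRd
[3] P2: store L2 := 13 | P0:I, P1:I, P2:M(13) | bus: BusRdX
[4] P1: load  L5 | P0:S(84), P1:S(84), P2:I | bus: BusRd,Flush
[5] P2: store L0 := 11 | P0:I, P1:I, P2:M(11) | bus: BusRdX
[6] P0: load  L2 | P0:S(13), P1:I, P2:S(13) | bus: BusRd,Flush
[7] P1: store L2 := 31 | P0:I, P1:M(31), P2:I | bus: BusRdX
[8] P0: store L1 := 32 | P0:M(32), P1:I, P2:I | bus: BusRdX
[9] P1: store L3 := 45 | P0:I, P1:M(45), P2:I | bus: BusRdX
[10] P1: store L3 := 14 | P0:I, P1:M(14), P2:I | bus: none
[11] P0: store L2 := 97 | P0:M(97), P1:I, P2:I | bus: BusRdX,Flush
[12] P2: load  L1 | P0:S(32), P1:I, P2:S(32) | bus: BusRd,Flush
[13] P1: store L4 := 36 | P0:I, P1:M(36), P2:I | bus: BusRdX
[14] P1: load  L2 | P0:S(97), P1:S(97), P2:I | bus: BusRd,Flush
[15] P1: load  L3 | P0:I, P1:M(14), P2:I | bus: none
[16] P0: load  L0 | P0:S(11), P1:I, P2:S(11) | bus: BusRd,Flush
[17] P1: load  L3 | P0:I, P1:M(14), P2:I | bus: none
[18] P1: store L2 := 5 | P0:I, P1:M(5), P2:I | bus: BusRdX
[19] P1: store L2 := 6 | P0:I, P1:M(6), P2:I | bus: none
[20] P0: load  L4 | P0:S(36), P1:S(36), P2:I | bus: BusRd,Flush
[21] P1: load  L3 | P0:I, P1:M(14), P2:I | bus: none
[22] P1: load  L2 | P0:I, P1:M(6), P2:I | bus: none
[23] P2: store L5 := 57 | P0:I, P1:I, P2:M(57) | bus: BusRdX
[24] P0: load  L2 | P0:S(6), P1:S(6), P2:I | bus: BusRd,Flush
[25] P0: load  L5 | P0:S(57), P1:I, P2:S(57) | bus: BusRd,Flush
[26] P1: load  L3 | P0:I, P1:M(14), P2:I | bus: none
[27] P0: store L5 := 30 | P0:M(30), P1:I, P2:I | bus: BusRdX
[28] P1: store L5 := 74 | P0:I, P1:M(74), P2:I | bus: BusRdX,Flush
[29] P1: load  L2 | P0:S(6), P1:S(6), P2:I | bus: none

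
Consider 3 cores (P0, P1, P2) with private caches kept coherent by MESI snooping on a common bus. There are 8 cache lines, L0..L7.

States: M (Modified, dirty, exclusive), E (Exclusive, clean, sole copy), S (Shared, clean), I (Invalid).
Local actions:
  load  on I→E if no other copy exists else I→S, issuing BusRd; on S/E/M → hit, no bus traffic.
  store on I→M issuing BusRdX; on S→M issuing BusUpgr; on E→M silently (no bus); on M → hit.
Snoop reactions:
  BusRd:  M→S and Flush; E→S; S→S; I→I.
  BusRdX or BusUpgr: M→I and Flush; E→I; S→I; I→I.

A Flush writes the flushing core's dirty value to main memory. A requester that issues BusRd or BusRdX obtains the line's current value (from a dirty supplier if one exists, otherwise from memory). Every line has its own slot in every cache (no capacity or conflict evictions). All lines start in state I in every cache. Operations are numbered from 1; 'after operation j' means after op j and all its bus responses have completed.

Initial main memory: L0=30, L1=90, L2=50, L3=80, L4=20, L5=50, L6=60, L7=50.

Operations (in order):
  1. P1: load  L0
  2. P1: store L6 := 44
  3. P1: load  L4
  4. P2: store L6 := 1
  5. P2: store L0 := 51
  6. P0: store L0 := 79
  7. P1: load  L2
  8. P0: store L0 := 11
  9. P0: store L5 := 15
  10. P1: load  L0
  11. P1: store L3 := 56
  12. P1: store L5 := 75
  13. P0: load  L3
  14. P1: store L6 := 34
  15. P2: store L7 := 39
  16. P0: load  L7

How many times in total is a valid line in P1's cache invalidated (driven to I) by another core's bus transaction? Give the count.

invalidations = 2

1. P1: load  L0  bus=[BusRd]  L0: P0=I P1=E P2=I  mem[L0]=30
2. P1: store L6 := 44  bus=[BusRdX]  L6: P0=I P1=M P2=I  mem[L6]=60
3. P1: load  L4  bus=[BusRd]  L4: P0=I P1=E P2=I  mem[L4]=20
4. P2: store L6 := 1  bus=[BusRdX,Flush]  L6: P0=I P1=I P2=M  mem[L6]=44
5. P2: store L0 := 51  bus=[BusRdX]  L0: P0=I P1=I P2=M  mem[L0]=30
6. P0: store L0 := 79  bus=[BusRdX,Flush]  L0: P0=M P1=I P2=I  mem[L0]=51
7. P1: load  L2  bus=[BusRd]  L2: P0=I P1=E P2=I  mem[L2]=50
8. P0: store L0 := 11  bus=[-]  L0: P0=M P1=I P2=I  mem[L0]=51
9. P0: store L5 := 15  bus=[BusRdX]  L5: P0=M P1=I P2=I  mem[L5]=50
10. P1: load  L0  bus=[BusRd,Flush]  L0: P0=S P1=S P2=I  mem[L0]=11
11. P1: store L3 := 56  bus=[BusRdX]  L3: P0=I P1=M P2=I  mem[L3]=80
12. P1: store L5 := 75  bus=[BusRdX,Flush]  L5: P0=I P1=M P2=I  mem[L5]=15
13. P0: load  L3  bus=[BusRd,Flush]  L3: P0=S P1=S P2=I  mem[L3]=56
14. P1: store L6 := 34  bus=[BusRdX,Flush]  L6: P0=I P1=M P2=I  mem[L6]=1
15. P2: store L7 := 39  bus=[BusRdX]  L7: P0=I P1=I P2=M  mem[L7]=50
16. P0: load  L7  bus=[BusRd,Flush]  L7: P0=S P1=I P2=S  mem[L7]=39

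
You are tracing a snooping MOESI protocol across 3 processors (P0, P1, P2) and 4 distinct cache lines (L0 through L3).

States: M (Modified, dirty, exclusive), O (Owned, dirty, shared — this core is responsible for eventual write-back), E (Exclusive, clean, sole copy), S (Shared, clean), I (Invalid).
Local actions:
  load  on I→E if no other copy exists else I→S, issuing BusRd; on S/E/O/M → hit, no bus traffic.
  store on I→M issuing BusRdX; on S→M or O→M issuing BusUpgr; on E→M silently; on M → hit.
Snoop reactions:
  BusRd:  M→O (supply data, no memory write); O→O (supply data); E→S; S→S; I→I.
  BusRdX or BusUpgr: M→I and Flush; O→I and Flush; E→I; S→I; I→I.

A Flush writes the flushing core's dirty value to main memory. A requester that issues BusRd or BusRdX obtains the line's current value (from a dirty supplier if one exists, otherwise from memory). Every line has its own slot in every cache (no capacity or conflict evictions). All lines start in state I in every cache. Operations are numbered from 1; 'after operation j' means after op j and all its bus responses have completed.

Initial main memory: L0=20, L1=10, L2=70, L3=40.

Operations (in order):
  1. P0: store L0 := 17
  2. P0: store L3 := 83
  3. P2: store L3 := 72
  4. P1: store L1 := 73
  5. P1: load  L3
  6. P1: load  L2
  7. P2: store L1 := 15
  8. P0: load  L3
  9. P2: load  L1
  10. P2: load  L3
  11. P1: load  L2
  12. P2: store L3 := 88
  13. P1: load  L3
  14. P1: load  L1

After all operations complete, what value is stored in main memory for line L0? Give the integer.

1. P0: store L0 := 17  bus=[BusRdX]  L0: P0=M P1=I P2=I  mem[L0]=20
2. P0: store L3 := 83  bus=[BusRdX]  L3: P0=M P1=I P2=I  mem[L3]=40
3. P2: store L3 := 72  bus=[BusRdX,Flush]  L3: P0=I P1=I P2=M  mem[L3]=83
4. P1: store L1 := 73  bus=[BusRdX]  L1: P0=I P1=M P2=I  mem[L1]=10
5. P1: load  L3  bus=[BusRd]  L3: P0=I P1=S P2=O  mem[L3]=83
6. P1: load  L2  bus=[BusRd]  L2: P0=I P1=E P2=I  mem[L2]=70
7. P2: store L1 := 15  bus=[BusRdX,Flush]  L1: P0=I P1=I P2=M  mem[L1]=73
8. P0: load  L3  bus=[BusRd]  L3: P0=S P1=S P2=O  mem[L3]=83
9. P2: load  L1  bus=[-]  L1: P0=I P1=I P2=M  mem[L1]=73
10. P2: load  L3  bus=[-]  L3: P0=S P1=S P2=O  mem[L3]=83
11. P1: load  L2  bus=[-]  L2: P0=I P1=E P2=I  mem[L2]=70
12. P2: store L3 := 88  bus=[BusUpgr]  L3: P0=I P1=I P2=M  mem[L3]=83
13. P1: load  L3  bus=[BusRd]  L3: P0=I P1=S P2=O  mem[L3]=83
14. P1: load  L1  bus=[BusRd]  L1: P0=I P1=S P2=O  mem[L1]=73

memory[L0] = 20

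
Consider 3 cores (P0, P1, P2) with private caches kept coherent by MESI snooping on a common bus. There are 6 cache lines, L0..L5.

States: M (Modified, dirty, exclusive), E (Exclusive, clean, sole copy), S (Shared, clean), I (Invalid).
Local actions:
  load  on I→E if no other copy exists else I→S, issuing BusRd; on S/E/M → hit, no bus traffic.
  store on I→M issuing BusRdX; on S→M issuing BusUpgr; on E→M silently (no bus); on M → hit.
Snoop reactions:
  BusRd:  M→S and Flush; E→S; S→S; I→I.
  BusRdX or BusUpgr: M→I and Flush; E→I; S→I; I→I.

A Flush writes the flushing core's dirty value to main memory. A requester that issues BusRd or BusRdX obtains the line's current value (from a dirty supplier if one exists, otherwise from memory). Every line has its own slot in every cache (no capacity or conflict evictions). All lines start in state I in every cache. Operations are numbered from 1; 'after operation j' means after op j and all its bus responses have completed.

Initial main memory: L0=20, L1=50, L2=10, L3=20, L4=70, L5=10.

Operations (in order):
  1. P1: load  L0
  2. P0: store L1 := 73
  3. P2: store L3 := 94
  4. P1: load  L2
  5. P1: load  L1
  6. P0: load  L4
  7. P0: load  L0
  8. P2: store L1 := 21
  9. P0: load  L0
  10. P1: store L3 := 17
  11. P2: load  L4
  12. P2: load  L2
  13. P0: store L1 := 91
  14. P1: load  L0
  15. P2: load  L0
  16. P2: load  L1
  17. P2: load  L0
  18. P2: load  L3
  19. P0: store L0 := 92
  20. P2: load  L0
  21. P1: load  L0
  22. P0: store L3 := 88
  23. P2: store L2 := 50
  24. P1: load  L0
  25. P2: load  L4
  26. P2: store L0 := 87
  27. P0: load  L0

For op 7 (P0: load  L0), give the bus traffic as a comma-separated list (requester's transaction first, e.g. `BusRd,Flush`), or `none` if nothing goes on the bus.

bus = BusRd

1. P1: load  L0  bus=[BusRd]  L0: P0=I P1=E P2=I  mem[L0]=20
2. P0: store L1 := 73  bus=[BusRdX]  L1: P0=M P1=I P2=I  mem[L1]=50
3. P2: store L3 := 94  bus=[BusRdX]  L3: P0=I P1=I P2=M  mem[L3]=20
4. P1: load  L2  bus=[BusRd]  L2: P0=I P1=E P2=I  mem[L2]=10
5. P1: load  L1  bus=[BusRd,Flush]  L1: P0=S P1=S P2=I  mem[L1]=73
6. P0: load  L4  bus=[BusRd]  L4: P0=E P1=I P2=I  mem[L4]=70
7. P0: load  L0  bus=[BusRd]  L0: P0=S P1=S P2=I  mem[L0]=20
8. P2: store L1 := 21  bus=[BusRdX]  L1: P0=I P1=I P2=M  mem[L1]=73
9. P0: load  L0  bus=[-]  L0: P0=S P1=S P2=I  mem[L0]=20
10. P1: store L3 := 17  bus=[BusRdX,Flush]  L3: P0=I P1=M P2=I  mem[L3]=94
11. P2: load  L4  bus=[BusRd]  L4: P0=S P1=I P2=S  mem[L4]=70
12. P2: load  L2  bus=[BusRd]  L2: P0=I P1=S P2=S  mem[L2]=10
13. P0: store L1 := 91  bus=[BusRdX,Flush]  L1: P0=M P1=I P2=I  mem[L1]=21
14. P1: load  L0  bus=[-]  L0: P0=S P1=S P2=I  mem[L0]=20
15. P2: load  L0  bus=[BusRd]  L0: P0=S P1=S P2=S  mem[L0]=20
16. P2: load  L1  bus=[BusRd,Flush]  L1: P0=S P1=I P2=S  mem[L1]=91
17. P2: load  L0  bus=[-]  L0: P0=S P1=S P2=S  mem[L0]=20
18. P2: load  L3  bus=[BusRd,Flush]  L3: P0=I P1=S P2=S  mem[L3]=17
19. P0: store L0 := 92  bus=[BusUpgr]  L0: P0=M P1=I P2=I  mem[L0]=20
20. P2: load  L0  bus=[BusRd,Flush]  L0: P0=S P1=I P2=S  mem[L0]=92
21. P1: load  L0  bus=[BusRd]  L0: P0=S P1=S P2=S  mem[L0]=92
22. P0: store L3 := 88  bus=[BusRdX]  L3: P0=M P1=I P2=I  mem[L3]=17
23. P2: store L2 := 50  bus=[BusUpgr]  L2: P0=I P1=I P2=M  mem[L2]=10
24. P1: load  L0  bus=[-]  L0: P0=S P1=S P2=S  mem[L0]=92
25. P2: load  L4  bus=[-]  L4: P0=S P1=I P2=S  mem[L4]=70
26. P2: store L0 := 87  bus=[BusUpgr]  L0: P0=I P1=I P2=M  mem[L0]=92
27. P0: load  L0  bus=[BusRd,Flush]  L0: P0=S P1=I P2=S  mem[L0]=87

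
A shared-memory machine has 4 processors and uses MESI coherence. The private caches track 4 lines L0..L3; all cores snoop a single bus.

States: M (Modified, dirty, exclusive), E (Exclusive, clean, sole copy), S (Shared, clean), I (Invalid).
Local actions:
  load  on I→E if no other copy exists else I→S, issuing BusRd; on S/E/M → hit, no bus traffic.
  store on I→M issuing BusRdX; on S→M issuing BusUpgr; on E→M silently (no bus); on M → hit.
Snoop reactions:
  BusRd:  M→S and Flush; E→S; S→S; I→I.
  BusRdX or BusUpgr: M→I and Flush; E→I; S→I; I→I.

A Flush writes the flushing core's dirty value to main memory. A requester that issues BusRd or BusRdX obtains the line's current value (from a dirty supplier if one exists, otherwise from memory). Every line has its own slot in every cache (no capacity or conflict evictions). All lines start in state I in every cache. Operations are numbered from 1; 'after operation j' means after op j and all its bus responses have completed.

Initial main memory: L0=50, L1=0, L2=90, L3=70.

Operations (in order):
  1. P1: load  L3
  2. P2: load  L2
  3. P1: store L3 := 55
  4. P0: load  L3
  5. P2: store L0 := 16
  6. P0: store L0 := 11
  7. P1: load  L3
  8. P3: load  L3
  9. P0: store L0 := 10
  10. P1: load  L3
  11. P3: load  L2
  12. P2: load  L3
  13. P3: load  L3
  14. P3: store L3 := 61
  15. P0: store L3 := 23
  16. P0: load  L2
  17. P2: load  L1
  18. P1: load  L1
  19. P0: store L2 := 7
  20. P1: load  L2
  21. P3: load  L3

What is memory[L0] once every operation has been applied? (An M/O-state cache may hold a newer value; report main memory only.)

memory[L0] = 16

1. P1: load  L3  bus=[BusRd]  L3: P0=I P1=E P2=I P3=I  mem[L3]=70
2. P2: load  L2  bus=[BusRd]  L2: P0=I P1=I P2=E P3=I  mem[L2]=90
3. P1: store L3 := 55  bus=[-]  L3: P0=I P1=M P2=I P3=I  mem[L3]=70
4. P0: load  L3  bus=[BusRd,Flush]  L3: P0=S P1=S P2=I P3=I  mem[L3]=55
5. P2: store L0 := 16  bus=[BusRdX]  L0: P0=I P1=I P2=M P3=I  mem[L0]=50
6. P0: store L0 := 11  bus=[BusRdX,Flush]  L0: P0=M P1=I P2=I P3=I  mem[L0]=16
7. P1: load  L3  bus=[-]  L3: P0=S P1=S P2=I P3=I  mem[L3]=55
8. P3: load  L3  bus=[BusRd]  L3: P0=S P1=S P2=I P3=S  mem[L3]=55
9. P0: store L0 := 10  bus=[-]  L0: P0=M P1=I P2=I P3=I  mem[L0]=16
10. P1: load  L3  bus=[-]  L3: P0=S P1=S P2=I P3=S  mem[L3]=55
11. P3: load  L2  bus=[BusRd]  L2: P0=I P1=I P2=S P3=S  mem[L2]=90
12. P2: load  L3  bus=[BusRd]  L3: P0=S P1=S P2=S P3=S  mem[L3]=55
13. P3: load  L3  bus=[-]  L3: P0=S P1=S P2=S P3=S  mem[L3]=55
14. P3: store L3 := 61  bus=[BusUpgr]  L3: P0=I P1=I P2=I P3=M  mem[L3]=55
15. P0: store L3 := 23  bus=[BusRdX,Flush]  L3: P0=M P1=I P2=I P3=I  mem[L3]=61
16. P0: load  L2  bus=[BusRd]  L2: P0=S P1=I P2=S P3=S  mem[L2]=90
17. P2: load  L1  bus=[BusRd]  L1: P0=I P1=I P2=E P3=I  mem[L1]=0
18. P1: load  L1  bus=[BusRd]  L1: P0=I P1=S P2=S P3=I  mem[L1]=0
19. P0: store L2 := 7  bus=[BusUpgr]  L2: P0=M P1=I P2=I P3=I  mem[L2]=90
20. P1: load  L2  bus=[BusRd,Flush]  L2: P0=S P1=S P2=I P3=I  mem[L2]=7
21. P3: load  L3  bus=[BusRd,Flush]  L3: P0=S P1=I P2=I P3=S  mem[L3]=23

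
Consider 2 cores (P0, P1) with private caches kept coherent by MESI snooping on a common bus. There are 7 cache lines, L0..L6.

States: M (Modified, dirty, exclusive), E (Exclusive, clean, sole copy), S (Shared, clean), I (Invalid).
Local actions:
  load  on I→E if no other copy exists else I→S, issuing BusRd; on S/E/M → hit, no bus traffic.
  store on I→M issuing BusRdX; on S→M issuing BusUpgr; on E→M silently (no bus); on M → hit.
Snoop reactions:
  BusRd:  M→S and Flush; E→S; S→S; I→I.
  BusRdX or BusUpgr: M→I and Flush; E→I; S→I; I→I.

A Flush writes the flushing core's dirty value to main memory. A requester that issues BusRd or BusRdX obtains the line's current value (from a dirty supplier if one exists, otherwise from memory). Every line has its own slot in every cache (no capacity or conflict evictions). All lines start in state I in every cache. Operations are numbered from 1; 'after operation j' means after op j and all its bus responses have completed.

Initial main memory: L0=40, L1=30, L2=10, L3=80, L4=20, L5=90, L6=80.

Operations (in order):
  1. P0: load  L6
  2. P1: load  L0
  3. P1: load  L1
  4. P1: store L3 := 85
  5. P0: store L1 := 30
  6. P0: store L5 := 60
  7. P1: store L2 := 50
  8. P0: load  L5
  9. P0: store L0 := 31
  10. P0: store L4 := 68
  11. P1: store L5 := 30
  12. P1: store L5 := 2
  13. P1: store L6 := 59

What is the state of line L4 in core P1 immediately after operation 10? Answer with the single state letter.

state = I

1. P0: load  L6  bus=[BusRd]  L6: P0=E P1=I  mem[L6]=80
2. P1: load  L0  bus=[BusRd]  L0: P0=I P1=E  mem[L0]=40
3. P1: load  L1  bus=[BusRd]  L1: P0=I P1=E  mem[L1]=30
4. P1: store L3 := 85  bus=[BusRdX]  L3: P0=I P1=M  mem[L3]=80
5. P0: store L1 := 30  bus=[BusRdX]  L1: P0=M P1=I  mem[L1]=30
6. P0: store L5 := 60  bus=[BusRdX]  L5: P0=M P1=I  mem[L5]=90
7. P1: store L2 := 50  bus=[BusRdX]  L2: P0=I P1=M  mem[L2]=10
8. P0: load  L5  bus=[-]  L5: P0=M P1=I  mem[L5]=90
9. P0: store L0 := 31  bus=[BusRdX]  L0: P0=M P1=I  mem[L0]=40
10. P0: store L4 := 68  bus=[BusRdX]  L4: P0=M P1=I  mem[L4]=20
11. P1: store L5 := 30  bus=[BusRdX,Flush]  L5: P0=I P1=M  mem[L5]=60
12. P1: store L5 := 2  bus=[-]  L5: P0=I P1=M  mem[L5]=60
13. P1: store L6 := 59  bus=[BusRdX]  L6: P0=I P1=M  mem[L6]=80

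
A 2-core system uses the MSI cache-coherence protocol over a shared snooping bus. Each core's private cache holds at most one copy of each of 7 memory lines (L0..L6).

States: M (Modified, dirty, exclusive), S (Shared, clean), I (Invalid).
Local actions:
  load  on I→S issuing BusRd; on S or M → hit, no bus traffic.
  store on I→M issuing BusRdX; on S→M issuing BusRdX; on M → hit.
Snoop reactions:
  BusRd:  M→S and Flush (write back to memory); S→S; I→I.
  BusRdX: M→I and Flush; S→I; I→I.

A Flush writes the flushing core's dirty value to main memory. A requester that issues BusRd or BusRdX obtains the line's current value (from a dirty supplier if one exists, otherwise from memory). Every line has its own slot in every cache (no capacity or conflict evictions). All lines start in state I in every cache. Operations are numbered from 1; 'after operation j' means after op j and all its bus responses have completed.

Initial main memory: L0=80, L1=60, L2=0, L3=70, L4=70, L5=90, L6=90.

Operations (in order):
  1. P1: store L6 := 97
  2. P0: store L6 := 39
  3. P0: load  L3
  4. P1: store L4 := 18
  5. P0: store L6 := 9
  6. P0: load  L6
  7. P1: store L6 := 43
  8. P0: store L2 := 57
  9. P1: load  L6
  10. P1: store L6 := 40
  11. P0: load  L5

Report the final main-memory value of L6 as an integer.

memory[L6] = 9

[1] P1: store L6 := 97 | P0:I, P1:M(97) | bus: BusRdX
[2] P0: store L6 := 39 | P0:M(39), P1:I | bus: BusRdX,Flush
[3] P0: load  L3 | P0:S(70), P1:I | bus: BusRd
[4] P1: store L4 := 18 | P0:I, P1:M(18) | bus: BusRdX
[5] P0: store L6 := 9 | P0:M(9), P1:I | bus: none
[6] P0: load  L6 | P0:M(9), P1:I | bus: none
[7] P1: store L6 := 43 | P0:I, P1:M(43) | bus: BusRdX,Flush
[8] P0: store L2 := 57 | P0:M(57), P1:I | bus: BusRdX
[9] P1: load  L6 | P0:I, P1:M(43) | bus: none
[10] P1: store L6 := 40 | P0:I, P1:M(40) | bus: none
[11] P0: load  L5 | P0:S(90), P1:I | bus: BusRd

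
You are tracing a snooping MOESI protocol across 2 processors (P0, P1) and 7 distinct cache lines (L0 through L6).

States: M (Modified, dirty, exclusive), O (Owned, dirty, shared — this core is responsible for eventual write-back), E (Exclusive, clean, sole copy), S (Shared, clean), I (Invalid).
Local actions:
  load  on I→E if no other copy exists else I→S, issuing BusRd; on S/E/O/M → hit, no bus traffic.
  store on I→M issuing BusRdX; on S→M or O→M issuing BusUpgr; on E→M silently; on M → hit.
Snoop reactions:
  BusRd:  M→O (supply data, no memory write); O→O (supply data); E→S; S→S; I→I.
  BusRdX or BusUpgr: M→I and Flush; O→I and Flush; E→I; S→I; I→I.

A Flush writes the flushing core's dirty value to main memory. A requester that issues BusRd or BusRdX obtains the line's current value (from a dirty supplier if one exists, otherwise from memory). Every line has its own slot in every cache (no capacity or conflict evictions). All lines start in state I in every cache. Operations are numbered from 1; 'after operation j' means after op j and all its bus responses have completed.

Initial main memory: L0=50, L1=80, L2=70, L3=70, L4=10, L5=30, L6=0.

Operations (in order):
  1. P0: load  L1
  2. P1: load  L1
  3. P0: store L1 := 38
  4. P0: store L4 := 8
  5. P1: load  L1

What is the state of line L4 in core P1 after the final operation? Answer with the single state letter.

[1] P0: load  L1 | P0:E(80), P1:I | bus: BusRd
[2] P1: load  L1 | P0:S(80), P1:S(80) | bus: BusRd
[3] P0: store L1 := 38 | P0:M(38), P1:I | bus: BusUpgr
[4] P0: store L4 := 8 | P0:M(8), P1:I | bus: BusRdX
[5] P1: load  L1 | P0:O(38), P1:S(38) | bus: BusRd

state = I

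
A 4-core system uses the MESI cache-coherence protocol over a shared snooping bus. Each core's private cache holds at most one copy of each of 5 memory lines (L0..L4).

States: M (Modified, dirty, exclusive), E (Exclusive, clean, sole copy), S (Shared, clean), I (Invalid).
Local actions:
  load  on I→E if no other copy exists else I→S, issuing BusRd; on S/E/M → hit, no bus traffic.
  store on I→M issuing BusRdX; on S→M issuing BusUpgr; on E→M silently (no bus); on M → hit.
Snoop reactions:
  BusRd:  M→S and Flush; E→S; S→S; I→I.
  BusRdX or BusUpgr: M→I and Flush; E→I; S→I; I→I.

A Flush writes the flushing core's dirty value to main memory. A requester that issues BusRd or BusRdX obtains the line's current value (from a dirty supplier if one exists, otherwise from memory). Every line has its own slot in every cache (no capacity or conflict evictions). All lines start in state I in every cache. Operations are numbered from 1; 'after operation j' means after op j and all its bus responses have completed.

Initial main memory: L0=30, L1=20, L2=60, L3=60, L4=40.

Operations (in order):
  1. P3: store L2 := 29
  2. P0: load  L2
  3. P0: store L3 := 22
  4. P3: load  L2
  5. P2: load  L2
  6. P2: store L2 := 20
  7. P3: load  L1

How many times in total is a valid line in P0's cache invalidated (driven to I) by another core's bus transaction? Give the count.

[1] P3: store L2 := 29 | P0:I, P1:I, P2:I, P3:M(29) | bus: BusRdX
[2] P0: load  L2 | P0:S(29), P1:I, P2:I, P3:S(29) | bus: BusRd,Flush
[3] P0: store L3 := 22 | P0:M(22), P1:I, P2:I, P3:I | bus: BusRdX
[4] P3: load  L2 | P0:S(29), P1:I, P2:I, P3:S(29) | bus: none
[5] P2: load  L2 | P0:S(29), P1:I, P2:S(29), P3:S(29) | bus: BusRd
[6] P2: store L2 := 20 | P0:I, P1:I, P2:M(20), P3:I | bus: BusUpgr
[7] P3: load  L1 | P0:I, P1:I, P2:I, P3:E(20) | bus: BusRd

invalidations = 1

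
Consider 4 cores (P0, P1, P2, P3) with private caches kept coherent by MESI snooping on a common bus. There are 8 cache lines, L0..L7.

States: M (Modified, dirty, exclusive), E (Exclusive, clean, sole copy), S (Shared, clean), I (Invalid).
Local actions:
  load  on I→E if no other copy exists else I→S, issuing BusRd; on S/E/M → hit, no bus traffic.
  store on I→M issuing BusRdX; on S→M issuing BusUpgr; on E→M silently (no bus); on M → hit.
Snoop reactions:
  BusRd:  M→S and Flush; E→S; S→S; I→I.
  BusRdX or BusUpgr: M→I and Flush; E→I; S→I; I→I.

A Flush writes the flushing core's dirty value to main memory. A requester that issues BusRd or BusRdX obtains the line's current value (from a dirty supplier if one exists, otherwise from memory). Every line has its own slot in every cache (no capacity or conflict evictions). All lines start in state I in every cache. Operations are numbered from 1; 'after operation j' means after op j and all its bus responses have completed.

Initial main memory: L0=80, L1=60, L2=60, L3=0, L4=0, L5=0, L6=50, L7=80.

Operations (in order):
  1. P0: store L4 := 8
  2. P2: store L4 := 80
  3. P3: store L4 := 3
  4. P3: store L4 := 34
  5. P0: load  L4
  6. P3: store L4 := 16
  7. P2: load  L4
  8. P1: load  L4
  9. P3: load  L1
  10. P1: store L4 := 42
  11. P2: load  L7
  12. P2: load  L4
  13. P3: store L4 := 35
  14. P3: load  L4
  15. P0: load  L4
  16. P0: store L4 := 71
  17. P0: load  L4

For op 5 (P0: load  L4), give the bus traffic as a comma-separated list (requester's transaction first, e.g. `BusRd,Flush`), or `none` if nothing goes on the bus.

bus = BusRd,Flush

1. P0: store L4 := 8  bus=[BusRdX]  L4: P0=M P1=I P2=I P3=I  mem[L4]=0
2. P2: store L4 := 80  bus=[BusRdX,Flush]  L4: P0=I P1=I P2=M P3=I  mem[L4]=8
3. P3: store L4 := 3  bus=[BusRdX,Flush]  L4: P0=I P1=I P2=I P3=M  mem[L4]=80
4. P3: store L4 := 34  bus=[-]  L4: P0=I P1=I P2=I P3=M  mem[L4]=80
5. P0: load  L4  bus=[BusRd,Flush]  L4: P0=S P1=I P2=I P3=S  mem[L4]=34
6. P3: store L4 := 16  bus=[BusUpgr]  L4: P0=I P1=I P2=I P3=M  mem[L4]=34
7. P2: load  L4  bus=[BusRd,Flush]  L4: P0=I P1=I P2=S P3=S  mem[L4]=16
8. P1: load  L4  bus=[BusRd]  L4: P0=I P1=S P2=S P3=S  mem[L4]=16
9. P3: load  L1  bus=[BusRd]  L1: P0=I P1=I P2=I P3=E  mem[L1]=60
10. P1: store L4 := 42  bus=[BusUpgr]  L4: P0=I P1=M P2=I P3=I  mem[L4]=16
11. P2: load  L7  bus=[BusRd]  L7: P0=I P1=I P2=E P3=I  mem[L7]=80
12. P2: load  L4  bus=[BusRd,Flush]  L4: P0=I P1=S P2=S P3=I  mem[L4]=42
13. P3: store L4 := 35  bus=[BusRdX]  L4: P0=I P1=I P2=I P3=M  mem[L4]=42
14. P3: load  L4  bus=[-]  L4: P0=I P1=I P2=I P3=M  mem[L4]=42
15. P0: load  L4  bus=[BusRd,Flush]  L4: P0=S P1=I P2=I P3=S  mem[L4]=35
16. P0: store L4 := 71  bus=[BusUpgr]  L4: P0=M P1=I P2=I P3=I  mem[L4]=35
17. P0: load  L4  bus=[-]  L4: P0=M P1=I P2=I P3=I  mem[L4]=35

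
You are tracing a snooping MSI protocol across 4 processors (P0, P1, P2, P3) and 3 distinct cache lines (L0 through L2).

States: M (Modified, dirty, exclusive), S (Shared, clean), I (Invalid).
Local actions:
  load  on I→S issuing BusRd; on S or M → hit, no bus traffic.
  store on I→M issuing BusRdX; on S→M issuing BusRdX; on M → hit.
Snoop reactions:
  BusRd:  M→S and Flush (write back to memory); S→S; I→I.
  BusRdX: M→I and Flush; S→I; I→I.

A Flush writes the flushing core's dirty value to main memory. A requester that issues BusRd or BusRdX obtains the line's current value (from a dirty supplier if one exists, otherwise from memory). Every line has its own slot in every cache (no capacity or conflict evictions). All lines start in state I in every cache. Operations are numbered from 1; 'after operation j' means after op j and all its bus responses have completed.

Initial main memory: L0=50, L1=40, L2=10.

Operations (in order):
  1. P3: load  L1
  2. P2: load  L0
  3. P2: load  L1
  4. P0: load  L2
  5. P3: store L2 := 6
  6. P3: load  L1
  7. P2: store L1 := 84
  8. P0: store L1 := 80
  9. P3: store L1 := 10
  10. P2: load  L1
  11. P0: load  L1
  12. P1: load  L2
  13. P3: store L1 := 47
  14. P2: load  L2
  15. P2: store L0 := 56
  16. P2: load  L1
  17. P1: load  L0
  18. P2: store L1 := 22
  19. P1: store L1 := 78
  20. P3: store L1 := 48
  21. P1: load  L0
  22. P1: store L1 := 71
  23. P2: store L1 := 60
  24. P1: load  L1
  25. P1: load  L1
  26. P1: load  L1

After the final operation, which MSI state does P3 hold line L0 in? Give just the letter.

state = I

[1] P3: load  L1 | P0:I, P1:I, P2:I, P3:S(40) | bus: BusRd
[2] P2: load  L0 | P0:I, P1:I, P2:S(50), P3:I | bus: BusRd
[3] P2: load  L1 | P0:I, P1:I, P2:S(40), P3:S(40) | bus: BusRd
[4] P0: load  L2 | P0:S(10), P1:I, P2:I, P3:I | bus: BusRd
[5] P3: store L2 := 6 | P0:I, P1:I, P2:I, P3:M(6) | bus: BusRdX
[6] P3: load  L1 | P0:I, P1:I, P2:S(40), P3:S(40) | bus: none
[7] P2: store L1 := 84 | P0:I, P1:I, P2:M(84), P3:I | bus: BusRdX
[8] P0: store L1 := 80 | P0:M(80), P1:I, P2:I, P3:I | bus: BusRdX,Flush
[9] P3: store L1 := 10 | P0:I, P1:I, P2:I, P3:M(10) | bus: BusRdX,Flush
[10] P2: load  L1 | P0:I, P1:I, P2:S(10), P3:S(10) | bus: BusRd,Flush
[11] P0: load  L1 | P0:S(10), P1:I, P2:S(10), P3:S(10) | bus: BusRd
[12] P1: load  L2 | P0:I, P1:S(6), P2:I, P3:S(6) | bus: BusRd,Flush
[13] P3: store L1 := 47 | P0:I, P1:I, P2:I, P3:M(47) | bus: BusRdX
[14] P2: load  L2 | P0:I, P1:S(6), P2:S(6), P3:S(6) | bus: BusRd
[15] P2: store L0 := 56 | P0:I, P1:I, P2:M(56), P3:I | bus: BusRdX
[16] P2: load  L1 | P0:I, P1:I, P2:S(47), P3:S(47) | bus: BusRd,Flush
[17] P1: load  L0 | P0:I, P1:S(56), P2:S(56), P3:I | bus: BusRd,Flush
[18] P2: store L1 := 22 | P0:I, P1:I, P2:M(22), P3:I | bus: BusRdX
[19] P1: store L1 := 78 | P0:I, P1:M(78), P2:I, P3:I | bus: BusRdX,Flush
[20] P3: store L1 := 48 | P0:I, P1:I, P2:I, P3:M(48) | bus: BusRdX,Flush
[21] P1: load  L0 | P0:I, P1:S(56), P2:S(56), P3:I | bus: none
[22] P1: store L1 := 71 | P0:I, P1:M(71), P2:I, P3:I | bus: BusRdX,Flush
[23] P2: store L1 := 60 | P0:I, P1:I, P2:M(60), P3:I | bus: BusRdX,Flush
[24] P1: load  L1 | P0:I, P1:S(60), P2:S(60), P3:I | bus: BusRd,Flush
[25] P1: load  L1 | P0:I, P1:S(60), P2:S(60), P3:I | bus: none
[26] P1: load  L1 | P0:I, P1:S(60), P2:S(60), P3:I | bus: none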